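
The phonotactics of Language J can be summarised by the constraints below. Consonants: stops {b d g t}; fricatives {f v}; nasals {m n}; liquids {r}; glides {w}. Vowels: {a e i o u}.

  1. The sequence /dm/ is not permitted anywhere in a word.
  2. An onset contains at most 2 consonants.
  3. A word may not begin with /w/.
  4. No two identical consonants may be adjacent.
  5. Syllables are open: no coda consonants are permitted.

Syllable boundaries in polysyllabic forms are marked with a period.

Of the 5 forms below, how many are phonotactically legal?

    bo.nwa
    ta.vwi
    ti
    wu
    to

4

bo.nwa — σ1 onset /b/, coda /∅/ ok; σ2 onset /nw/ (2C), coda /∅/ ok → phonotactically legal
ta.vwi — σ1 onset /t/, coda /∅/ ok; σ2 onset /vw/ (2C), coda /∅/ ok → phonotactically legal
ti — σ1 onset /t/, coda /∅/ ok → phonotactically legal
wu — violates constraint 3: word begins with /w/ → phonotactically illegal
to — σ1 onset /t/, coda /∅/ ok → phonotactically legal
Phonotactically legal: bo.nwa, ta.vwi, ti, to → 4.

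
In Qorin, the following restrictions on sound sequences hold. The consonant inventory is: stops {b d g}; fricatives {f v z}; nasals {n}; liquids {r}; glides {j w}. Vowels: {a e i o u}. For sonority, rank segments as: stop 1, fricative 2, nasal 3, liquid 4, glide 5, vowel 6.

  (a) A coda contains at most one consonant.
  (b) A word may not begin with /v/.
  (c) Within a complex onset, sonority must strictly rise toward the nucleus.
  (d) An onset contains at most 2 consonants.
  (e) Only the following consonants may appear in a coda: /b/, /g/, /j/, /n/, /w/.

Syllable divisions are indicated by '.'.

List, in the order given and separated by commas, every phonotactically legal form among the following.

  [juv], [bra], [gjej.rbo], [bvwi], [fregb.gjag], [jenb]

[juv] — violates constraint (e): syllable 1 coda contains /v/, which is not a licensed coda consonant → phonotactically illegal
[bra] — σ1 onset /br/ (1→4 rises), coda /∅/ ok → phonotactically legal
[gjej.rbo] — violates constraint (c): syllable 2 onset /rb/: /r/ (liquid, 4) → /b/ (stop, 1) does not rise → phonotactically illegal
[bvwi] — violates constraint (d): syllable 1 onset /bvw/ has 3 consonants (> 2) → phonotactically illegal
[fregb.gjag] — violates constraint (a): syllable 1 coda /gb/ has 2 consonants (> 1) → phonotactically illegal
[jenb] — violates constraint (a): syllable 1 coda /nb/ has 2 consonants (> 1) → phonotactically illegal

[bra]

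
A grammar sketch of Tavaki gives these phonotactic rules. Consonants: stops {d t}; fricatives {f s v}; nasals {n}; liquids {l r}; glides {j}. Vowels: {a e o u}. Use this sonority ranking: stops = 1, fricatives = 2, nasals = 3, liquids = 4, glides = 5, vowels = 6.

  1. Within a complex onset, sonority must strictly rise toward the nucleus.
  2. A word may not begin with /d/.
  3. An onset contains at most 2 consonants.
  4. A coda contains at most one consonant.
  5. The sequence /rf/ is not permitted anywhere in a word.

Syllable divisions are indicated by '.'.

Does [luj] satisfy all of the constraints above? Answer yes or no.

[luj] — σ1 onset /l/, coda /j/ ok → well-formed

yes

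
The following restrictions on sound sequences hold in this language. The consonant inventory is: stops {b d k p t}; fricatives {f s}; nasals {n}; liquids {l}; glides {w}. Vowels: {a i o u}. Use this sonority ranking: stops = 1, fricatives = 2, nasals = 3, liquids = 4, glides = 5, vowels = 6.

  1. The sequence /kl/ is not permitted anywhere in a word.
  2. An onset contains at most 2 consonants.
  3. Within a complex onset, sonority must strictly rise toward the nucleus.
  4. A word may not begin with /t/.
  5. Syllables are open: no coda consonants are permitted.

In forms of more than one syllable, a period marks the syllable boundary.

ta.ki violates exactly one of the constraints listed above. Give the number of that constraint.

ta.ki: word begins with /t/.
This is a violation of constraint 4: "A word may not begin with /t/."
The remaining constraints (1, 2, 3, 5) are satisfied.

4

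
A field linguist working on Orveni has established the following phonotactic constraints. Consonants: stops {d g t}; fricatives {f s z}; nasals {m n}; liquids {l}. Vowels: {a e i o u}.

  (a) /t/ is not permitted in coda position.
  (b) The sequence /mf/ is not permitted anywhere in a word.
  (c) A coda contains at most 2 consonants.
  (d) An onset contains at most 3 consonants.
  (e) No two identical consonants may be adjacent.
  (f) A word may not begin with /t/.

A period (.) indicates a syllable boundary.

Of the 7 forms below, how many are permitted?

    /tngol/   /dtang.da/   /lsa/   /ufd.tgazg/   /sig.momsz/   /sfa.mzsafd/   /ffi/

4

/tngol/ — violates constraint (f): word begins with /t/ → not permitted
/dtang.da/ — σ1 onset /dt/ (2C), coda /ng/ (2C) ok; σ2 onset /d/, coda /∅/ ok → permitted
/lsa/ — σ1 onset /ls/ (2C), coda /∅/ ok → permitted
/ufd.tgazg/ — σ1 onset /∅/, coda /fd/ (2C) ok; σ2 onset /tg/ (2C), coda /zg/ (2C) ok → permitted
/sig.momsz/ — violates constraint (c): syllable 2 coda /msz/ has 3 consonants (> 2) → not permitted
/sfa.mzsafd/ — σ1 onset /sf/ (2C), coda /∅/ ok; σ2 onset /mzs/ (3C), coda /fd/ (2C) ok → permitted
/ffi/ — violates constraint (e): adjacent identical consonants /ff/ → not permitted
Permitted: /dtang.da/, /lsa/, /ufd.tgazg/, /sfa.mzsafd/ → 4.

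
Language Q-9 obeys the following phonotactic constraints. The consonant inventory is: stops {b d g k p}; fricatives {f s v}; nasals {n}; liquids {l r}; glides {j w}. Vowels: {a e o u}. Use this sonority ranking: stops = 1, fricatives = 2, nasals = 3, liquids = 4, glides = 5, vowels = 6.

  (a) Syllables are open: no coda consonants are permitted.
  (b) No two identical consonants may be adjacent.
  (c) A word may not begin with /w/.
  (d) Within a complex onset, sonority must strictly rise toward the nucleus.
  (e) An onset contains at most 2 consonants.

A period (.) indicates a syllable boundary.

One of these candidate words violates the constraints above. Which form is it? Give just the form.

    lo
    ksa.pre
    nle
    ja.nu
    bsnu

bsnu

lo — σ1 onset /l/, coda /∅/ ok → well-formed
ksa.pre — σ1 onset /ks/ (1→2 rises), coda /∅/ ok; σ2 onset /pr/ (1→4 rises), coda /∅/ ok → well-formed
nle — σ1 onset /nl/ (3→4 rises), coda /∅/ ok → well-formed
ja.nu — σ1 onset /j/, coda /∅/ ok; σ2 onset /n/, coda /∅/ ok → well-formed
bsnu — violates constraint (e): syllable 1 onset /bsn/ has 3 consonants (> 2) → ill-formed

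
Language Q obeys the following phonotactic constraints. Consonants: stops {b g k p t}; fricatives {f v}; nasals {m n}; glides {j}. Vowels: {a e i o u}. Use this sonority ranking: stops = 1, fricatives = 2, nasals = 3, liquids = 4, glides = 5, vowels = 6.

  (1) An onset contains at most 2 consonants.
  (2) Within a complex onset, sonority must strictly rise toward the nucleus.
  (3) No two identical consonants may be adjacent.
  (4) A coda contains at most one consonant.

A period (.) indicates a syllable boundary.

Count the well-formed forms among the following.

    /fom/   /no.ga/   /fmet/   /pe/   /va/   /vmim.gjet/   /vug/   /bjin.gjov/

8

/fom/ — σ1 onset /f/, coda /m/ ok → well-formed
/no.ga/ — σ1 onset /n/, coda /∅/ ok; σ2 onset /g/, coda /∅/ ok → well-formed
/fmet/ — σ1 onset /fm/ (2→3 rises), coda /t/ ok → well-formed
/pe/ — σ1 onset /p/, coda /∅/ ok → well-formed
/va/ — σ1 onset /v/, coda /∅/ ok → well-formed
/vmim.gjet/ — σ1 onset /vm/ (2→3 rises), coda /m/ ok; σ2 onset /gj/ (1→5 rises), coda /t/ ok → well-formed
/vug/ — σ1 onset /v/, coda /g/ ok → well-formed
/bjin.gjov/ — σ1 onset /bj/ (1→5 rises), coda /n/ ok; σ2 onset /gj/ (1→5 rises), coda /v/ ok → well-formed
Well-formed: /fom/, /no.ga/, /fmet/, /pe/, /va/, /vmim.gjet/, /vug/, /bjin.gjov/ → 8.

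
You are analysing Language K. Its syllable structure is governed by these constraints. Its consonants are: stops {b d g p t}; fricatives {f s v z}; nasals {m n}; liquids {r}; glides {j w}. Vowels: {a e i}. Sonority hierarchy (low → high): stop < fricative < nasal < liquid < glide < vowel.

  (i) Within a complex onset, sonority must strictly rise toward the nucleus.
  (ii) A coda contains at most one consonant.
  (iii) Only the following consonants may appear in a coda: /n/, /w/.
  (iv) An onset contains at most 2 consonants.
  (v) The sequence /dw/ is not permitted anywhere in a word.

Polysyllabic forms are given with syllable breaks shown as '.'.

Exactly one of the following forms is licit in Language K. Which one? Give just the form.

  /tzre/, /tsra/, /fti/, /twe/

/tzre/ — violates constraint (iv): syllable 1 onset /tzr/ has 3 consonants (> 2) → illicit
/tsra/ — violates constraint (iv): syllable 1 onset /tsr/ has 3 consonants (> 2) → illicit
/fti/ — violates constraint (i): syllable 1 onset /ft/: /f/ (fricative, 2) → /t/ (stop, 1) does not rise → illicit
/twe/ — σ1 onset /tw/ (1→5 rises), coda /∅/ ok → licit

/twe/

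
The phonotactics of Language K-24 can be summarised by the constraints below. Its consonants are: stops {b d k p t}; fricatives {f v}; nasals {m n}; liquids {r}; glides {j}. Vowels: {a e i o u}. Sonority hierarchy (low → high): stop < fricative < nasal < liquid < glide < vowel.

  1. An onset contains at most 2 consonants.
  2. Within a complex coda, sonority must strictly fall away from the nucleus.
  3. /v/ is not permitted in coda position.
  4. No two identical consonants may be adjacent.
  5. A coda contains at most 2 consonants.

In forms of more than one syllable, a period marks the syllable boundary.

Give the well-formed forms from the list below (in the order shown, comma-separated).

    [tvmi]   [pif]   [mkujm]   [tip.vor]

[pif], [mkujm], [tip.vor]

[tvmi] — violates constraint 1: syllable 1 onset /tvm/ has 3 consonants (> 2) → ill-formed
[pif] — σ1 onset /p/, coda /f/ ok → well-formed
[mkujm] — σ1 onset /mk/ (2C), coda /jm/ (5→3 falls) ok → well-formed
[tip.vor] — σ1 onset /t/, coda /p/ ok; σ2 onset /v/, coda /r/ ok → well-formed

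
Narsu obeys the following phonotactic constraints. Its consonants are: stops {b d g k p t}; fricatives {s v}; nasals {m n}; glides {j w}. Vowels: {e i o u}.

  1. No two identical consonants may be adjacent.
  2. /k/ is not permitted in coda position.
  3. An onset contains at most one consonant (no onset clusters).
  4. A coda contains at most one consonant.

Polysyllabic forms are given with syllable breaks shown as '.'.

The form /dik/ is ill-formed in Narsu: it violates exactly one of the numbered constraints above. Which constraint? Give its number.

2

/dik/: syllable 1 coda contains /k/.
This is a violation of constraint 2: "/k/ is not permitted in coda position."
The remaining constraints (1, 3, 4) are satisfied.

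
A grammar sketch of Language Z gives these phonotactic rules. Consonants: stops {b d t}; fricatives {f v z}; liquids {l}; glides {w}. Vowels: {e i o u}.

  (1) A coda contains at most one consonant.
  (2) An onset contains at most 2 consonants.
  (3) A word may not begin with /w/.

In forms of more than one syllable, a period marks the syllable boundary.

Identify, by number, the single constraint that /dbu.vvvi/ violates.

/dbu.vvvi/: syllable 2 onset /vvv/ has 3 consonants (> 2).
This is a violation of constraint 2: "An onset contains at most 2 consonants."
The remaining constraints (1, 3) are satisfied.

2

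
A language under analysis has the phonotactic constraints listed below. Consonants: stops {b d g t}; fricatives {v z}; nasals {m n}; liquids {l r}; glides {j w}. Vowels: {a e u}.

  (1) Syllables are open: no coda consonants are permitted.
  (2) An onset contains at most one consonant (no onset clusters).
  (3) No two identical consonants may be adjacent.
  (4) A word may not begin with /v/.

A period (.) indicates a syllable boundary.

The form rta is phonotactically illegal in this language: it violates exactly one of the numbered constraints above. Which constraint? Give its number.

2

rta: syllable 1 onset /rt/ has 2 consonants (> 1).
This is a violation of constraint 2: "An onset contains at most one consonant (no onset clusters)."
The remaining constraints (1, 3, 4) are satisfied.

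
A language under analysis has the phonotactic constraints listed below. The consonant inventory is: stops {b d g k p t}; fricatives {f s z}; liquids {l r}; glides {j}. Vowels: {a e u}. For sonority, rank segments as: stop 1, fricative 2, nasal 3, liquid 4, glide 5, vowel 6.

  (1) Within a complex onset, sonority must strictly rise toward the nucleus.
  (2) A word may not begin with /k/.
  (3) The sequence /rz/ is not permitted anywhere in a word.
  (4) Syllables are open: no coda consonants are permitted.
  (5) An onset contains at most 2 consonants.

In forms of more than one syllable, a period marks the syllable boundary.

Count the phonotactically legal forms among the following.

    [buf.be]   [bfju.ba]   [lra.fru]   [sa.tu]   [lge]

1

[buf.be] — violates constraint 4: syllable 1 coda /f/ has 1 consonant (> 0) → phonotactically illegal
[bfju.ba] — violates constraint 5: syllable 1 onset /bfj/ has 3 consonants (> 2) → phonotactically illegal
[lra.fru] — violates constraint 1: syllable 1 onset /lr/: /l/ (liquid, 4) → /r/ (liquid, 4) does not rise → phonotactically illegal
[sa.tu] — σ1 onset /s/, coda /∅/ ok; σ2 onset /t/, coda /∅/ ok → phonotactically legal
[lge] — violates constraint 1: syllable 1 onset /lg/: /l/ (liquid, 4) → /g/ (stop, 1) does not rise → phonotactically illegal
Phonotactically legal: [sa.tu] → 1.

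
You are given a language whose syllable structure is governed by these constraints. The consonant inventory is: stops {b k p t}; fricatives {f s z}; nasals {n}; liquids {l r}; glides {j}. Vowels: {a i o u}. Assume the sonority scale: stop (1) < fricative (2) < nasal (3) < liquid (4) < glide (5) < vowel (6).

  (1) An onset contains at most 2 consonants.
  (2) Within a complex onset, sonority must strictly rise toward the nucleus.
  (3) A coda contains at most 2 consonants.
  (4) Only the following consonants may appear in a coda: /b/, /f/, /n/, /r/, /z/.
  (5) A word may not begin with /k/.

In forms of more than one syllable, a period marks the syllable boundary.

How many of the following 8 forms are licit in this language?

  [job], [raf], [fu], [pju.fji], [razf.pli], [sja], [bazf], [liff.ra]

[job] — σ1 onset /j/, coda /b/ ok → licit
[raf] — σ1 onset /r/, coda /f/ ok → licit
[fu] — σ1 onset /f/, coda /∅/ ok → licit
[pju.fji] — σ1 onset /pj/ (1→5 rises), coda /∅/ ok; σ2 onset /fj/ (2→5 rises), coda /∅/ ok → licit
[razf.pli] — σ1 onset /r/, coda /zf/ (2C) ok; σ2 onset /pl/ (1→4 rises), coda /∅/ ok → licit
[sja] — σ1 onset /sj/ (2→5 rises), coda /∅/ ok → licit
[bazf] — σ1 onset /b/, coda /zf/ (2C) ok → licit
[liff.ra] — σ1 onset /l/, coda /ff/ (2C) ok; σ2 onset /r/, coda /∅/ ok → licit
Licit: [job], [raf], [fu], [pju.fji], [razf.pli], [sja], [bazf], [liff.ra] → 8.

8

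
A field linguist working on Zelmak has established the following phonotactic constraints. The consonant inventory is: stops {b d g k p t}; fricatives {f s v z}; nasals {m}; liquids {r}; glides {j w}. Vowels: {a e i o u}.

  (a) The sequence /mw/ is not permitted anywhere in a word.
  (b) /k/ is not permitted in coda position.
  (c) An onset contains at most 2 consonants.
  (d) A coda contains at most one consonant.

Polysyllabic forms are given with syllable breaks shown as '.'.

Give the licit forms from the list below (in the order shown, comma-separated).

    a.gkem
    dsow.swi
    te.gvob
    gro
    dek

a.gkem — σ1 onset /∅/, coda /∅/ ok; σ2 onset /gk/ (2C), coda /m/ ok → licit
dsow.swi — σ1 onset /ds/ (2C), coda /w/ ok; σ2 onset /sw/ (2C), coda /∅/ ok → licit
te.gvob — σ1 onset /t/, coda /∅/ ok; σ2 onset /gv/ (2C), coda /b/ ok → licit
gro — σ1 onset /gr/ (2C), coda /∅/ ok → licit
dek — violates constraint (b): syllable 1 coda contains /k/ → illicit

a.gkem, dsow.swi, te.gvob, gro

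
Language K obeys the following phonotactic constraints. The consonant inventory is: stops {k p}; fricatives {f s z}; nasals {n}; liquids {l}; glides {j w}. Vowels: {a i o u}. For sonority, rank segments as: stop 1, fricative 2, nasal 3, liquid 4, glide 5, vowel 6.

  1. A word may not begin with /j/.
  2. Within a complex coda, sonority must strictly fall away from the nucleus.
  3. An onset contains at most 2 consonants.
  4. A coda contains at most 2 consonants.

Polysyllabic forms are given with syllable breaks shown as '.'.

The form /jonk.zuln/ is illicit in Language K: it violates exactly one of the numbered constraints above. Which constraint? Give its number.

/jonk.zuln/: word begins with /j/.
This is a violation of constraint 1: "A word may not begin with /j/."
The remaining constraints (2, 3, 4) are satisfied.

1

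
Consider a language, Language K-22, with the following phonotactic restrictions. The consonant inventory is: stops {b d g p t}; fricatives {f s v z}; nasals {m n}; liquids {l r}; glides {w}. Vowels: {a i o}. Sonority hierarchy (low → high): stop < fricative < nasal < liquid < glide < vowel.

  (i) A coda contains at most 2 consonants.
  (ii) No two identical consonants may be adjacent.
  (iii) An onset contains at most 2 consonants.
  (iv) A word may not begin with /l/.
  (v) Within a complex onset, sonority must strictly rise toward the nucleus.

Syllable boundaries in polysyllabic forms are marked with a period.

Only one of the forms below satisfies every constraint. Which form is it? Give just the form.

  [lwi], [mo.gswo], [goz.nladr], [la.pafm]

[goz.nladr]

[lwi] — violates constraint (iv): word begins with /l/ → not permitted
[mo.gswo] — violates constraint (iii): syllable 2 onset /gsw/ has 3 consonants (> 2) → not permitted
[goz.nladr] — σ1 onset /g/, coda /z/ ok; σ2 onset /nl/ (3→4 rises), coda /dr/ (2C) ok → permitted
[la.pafm] — violates constraint (iv): word begins with /l/ → not permitted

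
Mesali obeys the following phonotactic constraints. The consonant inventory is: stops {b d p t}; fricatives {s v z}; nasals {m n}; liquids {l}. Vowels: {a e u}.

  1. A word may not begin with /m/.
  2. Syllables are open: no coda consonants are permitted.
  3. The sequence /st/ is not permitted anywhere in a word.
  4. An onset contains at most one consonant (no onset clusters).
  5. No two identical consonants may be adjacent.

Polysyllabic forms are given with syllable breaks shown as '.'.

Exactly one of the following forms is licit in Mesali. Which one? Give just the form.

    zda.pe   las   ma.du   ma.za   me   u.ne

zda.pe — violates constraint 4: syllable 1 onset /zd/ has 2 consonants (> 1) → illicit
las — violates constraint 2: syllable 1 coda /s/ has 1 consonant (> 0) → illicit
ma.du — violates constraint 1: word begins with /m/ → illicit
ma.za — violates constraint 1: word begins with /m/ → illicit
me — violates constraint 1: word begins with /m/ → illicit
u.ne — σ1 onset /∅/, coda /∅/ ok; σ2 onset /n/, coda /∅/ ok → licit

u.ne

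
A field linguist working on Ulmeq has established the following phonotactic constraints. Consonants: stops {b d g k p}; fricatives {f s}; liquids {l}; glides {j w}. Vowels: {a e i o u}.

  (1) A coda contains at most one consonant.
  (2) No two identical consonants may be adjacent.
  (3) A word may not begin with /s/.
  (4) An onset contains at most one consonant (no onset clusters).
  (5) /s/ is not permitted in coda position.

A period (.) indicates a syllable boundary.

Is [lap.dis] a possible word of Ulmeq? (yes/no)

[lap.dis] — violates constraint 5: syllable 2 coda contains /s/ → phonotactically illegal

no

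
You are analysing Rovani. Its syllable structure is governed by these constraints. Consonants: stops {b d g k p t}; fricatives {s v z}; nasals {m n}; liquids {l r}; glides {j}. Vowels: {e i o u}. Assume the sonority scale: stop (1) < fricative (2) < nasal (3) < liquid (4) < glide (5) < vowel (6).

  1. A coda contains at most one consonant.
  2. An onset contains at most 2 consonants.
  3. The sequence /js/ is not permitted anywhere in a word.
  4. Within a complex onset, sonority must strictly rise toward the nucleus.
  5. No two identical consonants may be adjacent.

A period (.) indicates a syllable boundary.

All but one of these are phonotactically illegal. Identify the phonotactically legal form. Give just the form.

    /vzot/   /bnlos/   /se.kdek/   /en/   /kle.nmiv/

/en/

/vzot/ — violates constraint 4: syllable 1 onset /vz/: /v/ (fricative, 2) → /z/ (fricative, 2) does not rise → phonotactically illegal
/bnlos/ — violates constraint 2: syllable 1 onset /bnl/ has 3 consonants (> 2) → phonotactically illegal
/se.kdek/ — violates constraint 4: syllable 2 onset /kd/: /k/ (stop, 1) → /d/ (stop, 1) does not rise → phonotactically illegal
/en/ — σ1 onset /∅/, coda /n/ ok → phonotactically legal
/kle.nmiv/ — violates constraint 4: syllable 2 onset /nm/: /n/ (nasal, 3) → /m/ (nasal, 3) does not rise → phonotactically illegal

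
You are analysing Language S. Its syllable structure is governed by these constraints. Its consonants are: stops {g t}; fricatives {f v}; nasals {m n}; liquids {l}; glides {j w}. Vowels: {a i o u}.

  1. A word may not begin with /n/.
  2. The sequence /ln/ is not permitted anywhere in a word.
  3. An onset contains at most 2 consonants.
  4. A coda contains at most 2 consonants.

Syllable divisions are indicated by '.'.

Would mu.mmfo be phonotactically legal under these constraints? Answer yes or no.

no

mu.mmfo — violates constraint 3: syllable 2 onset /mmf/ has 3 consonants (> 2) → phonotactically illegal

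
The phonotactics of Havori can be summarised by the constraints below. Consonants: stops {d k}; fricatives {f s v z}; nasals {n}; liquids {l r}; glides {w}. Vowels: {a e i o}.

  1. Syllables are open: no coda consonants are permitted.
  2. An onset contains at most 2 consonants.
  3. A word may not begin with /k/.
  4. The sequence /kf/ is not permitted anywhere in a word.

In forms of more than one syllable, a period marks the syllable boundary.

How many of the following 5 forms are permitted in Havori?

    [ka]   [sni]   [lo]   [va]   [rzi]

[ka] — violates constraint 3: word begins with /k/ → not permitted
[sni] — σ1 onset /sn/ (2C), coda /∅/ ok → permitted
[lo] — σ1 onset /l/, coda /∅/ ok → permitted
[va] — σ1 onset /v/, coda /∅/ ok → permitted
[rzi] — σ1 onset /rz/ (2C), coda /∅/ ok → permitted
Permitted: [sni], [lo], [va], [rzi] → 4.

4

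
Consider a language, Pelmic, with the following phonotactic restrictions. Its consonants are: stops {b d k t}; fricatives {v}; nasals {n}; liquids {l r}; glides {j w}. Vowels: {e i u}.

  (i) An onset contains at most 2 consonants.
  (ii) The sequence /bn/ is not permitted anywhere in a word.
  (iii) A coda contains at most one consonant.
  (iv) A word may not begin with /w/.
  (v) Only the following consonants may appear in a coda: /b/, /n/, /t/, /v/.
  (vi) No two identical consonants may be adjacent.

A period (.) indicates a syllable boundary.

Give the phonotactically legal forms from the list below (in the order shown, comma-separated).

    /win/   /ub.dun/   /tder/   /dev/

/ub.dun/, /dev/

/win/ — violates constraint (iv): word begins with /w/ → phonotactically illegal
/ub.dun/ — σ1 onset /∅/, coda /b/ ok; σ2 onset /d/, coda /n/ ok → phonotactically legal
/tder/ — violates constraint (v): syllable 1 coda contains /r/, which is not a licensed coda consonant → phonotactically illegal
/dev/ — σ1 onset /d/, coda /v/ ok → phonotactically legal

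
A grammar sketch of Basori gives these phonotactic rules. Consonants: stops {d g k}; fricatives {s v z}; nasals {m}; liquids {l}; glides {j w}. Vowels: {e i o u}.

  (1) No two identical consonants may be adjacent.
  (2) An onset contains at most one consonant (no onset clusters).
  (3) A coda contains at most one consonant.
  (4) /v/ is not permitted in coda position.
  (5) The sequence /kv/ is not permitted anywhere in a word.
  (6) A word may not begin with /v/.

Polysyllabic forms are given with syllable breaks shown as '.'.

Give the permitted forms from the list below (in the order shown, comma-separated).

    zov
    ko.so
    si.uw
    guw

ko.so, si.uw, guw

zov — violates constraint 4: syllable 1 coda contains /v/ → not permitted
ko.so — σ1 onset /k/, coda /∅/ ok; σ2 onset /s/, coda /∅/ ok → permitted
si.uw — σ1 onset /s/, coda /∅/ ok; σ2 onset /∅/, coda /w/ ok → permitted
guw — σ1 onset /g/, coda /w/ ok → permitted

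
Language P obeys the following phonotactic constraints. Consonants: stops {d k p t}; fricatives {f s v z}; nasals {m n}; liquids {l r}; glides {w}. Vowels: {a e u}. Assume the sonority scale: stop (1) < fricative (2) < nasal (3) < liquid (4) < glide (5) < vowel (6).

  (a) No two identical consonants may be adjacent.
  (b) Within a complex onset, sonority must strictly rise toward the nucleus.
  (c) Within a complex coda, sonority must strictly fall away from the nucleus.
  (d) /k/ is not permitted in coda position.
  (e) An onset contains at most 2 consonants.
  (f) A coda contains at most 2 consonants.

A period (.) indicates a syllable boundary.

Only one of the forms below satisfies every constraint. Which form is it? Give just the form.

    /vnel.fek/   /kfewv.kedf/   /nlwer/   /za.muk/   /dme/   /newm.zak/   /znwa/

/vnel.fek/ — violates constraint (d): syllable 2 coda contains /k/ → ill-formed
/kfewv.kedf/ — violates constraint (c): syllable 2 coda /df/: /d/ (stop, 1) → /f/ (fricative, 2) does not fall → ill-formed
/nlwer/ — violates constraint (e): syllable 1 onset /nlw/ has 3 consonants (> 2) → ill-formed
/za.muk/ — violates constraint (d): syllable 2 coda contains /k/ → ill-formed
/dme/ — σ1 onset /dm/ (1→3 rises), coda /∅/ ok → well-formed
/newm.zak/ — violates constraint (d): syllable 2 coda contains /k/ → ill-formed
/znwa/ — violates constraint (e): syllable 1 onset /znw/ has 3 consonants (> 2) → ill-formed

/dme/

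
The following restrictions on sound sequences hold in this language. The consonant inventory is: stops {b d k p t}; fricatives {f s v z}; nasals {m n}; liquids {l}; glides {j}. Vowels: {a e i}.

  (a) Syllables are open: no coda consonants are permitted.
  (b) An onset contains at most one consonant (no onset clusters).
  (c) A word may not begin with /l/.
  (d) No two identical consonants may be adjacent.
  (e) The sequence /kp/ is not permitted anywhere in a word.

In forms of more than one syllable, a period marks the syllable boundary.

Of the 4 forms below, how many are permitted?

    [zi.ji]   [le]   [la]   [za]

2

[zi.ji] — σ1 onset /z/, coda /∅/ ok; σ2 onset /j/, coda /∅/ ok → permitted
[le] — violates constraint (c): word begins with /l/ → not permitted
[la] — violates constraint (c): word begins with /l/ → not permitted
[za] — σ1 onset /z/, coda /∅/ ok → permitted
Permitted: [zi.ji], [za] → 2.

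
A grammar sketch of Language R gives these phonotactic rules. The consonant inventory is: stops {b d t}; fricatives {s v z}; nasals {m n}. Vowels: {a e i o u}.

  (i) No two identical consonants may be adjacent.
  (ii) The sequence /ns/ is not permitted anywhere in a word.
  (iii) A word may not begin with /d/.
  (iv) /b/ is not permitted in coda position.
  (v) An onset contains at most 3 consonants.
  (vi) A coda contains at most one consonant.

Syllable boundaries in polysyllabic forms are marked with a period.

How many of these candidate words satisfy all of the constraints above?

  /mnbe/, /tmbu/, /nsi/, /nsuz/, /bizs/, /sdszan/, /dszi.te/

/mnbe/ — σ1 onset /mnb/ (3C), coda /∅/ ok → phonotactically legal
/tmbu/ — σ1 onset /tmb/ (3C), coda /∅/ ok → phonotactically legal
/nsi/ — violates constraint (ii): contains banned sequence /ns/ → phonotactically illegal
/nsuz/ — violates constraint (ii): contains banned sequence /ns/ → phonotactically illegal
/bizs/ — violates constraint (vi): syllable 1 coda /zs/ has 2 consonants (> 1) → phonotactically illegal
/sdszan/ — violates constraint (v): syllable 1 onset /sdsz/ has 4 consonants (> 3) → phonotactically illegal
/dszi.te/ — violates constraint (iii): word begins with /d/ → phonotactically illegal
Phonotactically legal: /mnbe/, /tmbu/ → 2.

2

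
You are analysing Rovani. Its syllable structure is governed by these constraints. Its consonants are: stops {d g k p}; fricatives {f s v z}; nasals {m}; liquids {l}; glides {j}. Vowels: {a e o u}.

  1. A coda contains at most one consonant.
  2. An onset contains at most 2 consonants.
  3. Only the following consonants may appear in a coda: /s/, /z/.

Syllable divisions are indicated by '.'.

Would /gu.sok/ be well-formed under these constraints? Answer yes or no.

/gu.sok/ — violates constraint 3: syllable 2 coda contains /k/, which is not a licensed coda consonant → ill-formed

no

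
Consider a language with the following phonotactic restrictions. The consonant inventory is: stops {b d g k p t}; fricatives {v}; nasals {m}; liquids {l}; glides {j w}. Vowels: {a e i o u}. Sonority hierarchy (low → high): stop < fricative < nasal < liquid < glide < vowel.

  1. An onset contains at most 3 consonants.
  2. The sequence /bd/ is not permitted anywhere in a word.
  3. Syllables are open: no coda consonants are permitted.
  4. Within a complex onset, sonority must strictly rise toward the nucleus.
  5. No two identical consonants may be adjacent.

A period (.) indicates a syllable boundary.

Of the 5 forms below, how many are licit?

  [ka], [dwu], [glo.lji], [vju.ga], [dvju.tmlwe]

4

[ka] — σ1 onset /k/, coda /∅/ ok → licit
[dwu] — σ1 onset /dw/ (1→5 rises), coda /∅/ ok → licit
[glo.lji] — σ1 onset /gl/ (1→4 rises), coda /∅/ ok; σ2 onset /lj/ (4→5 rises), coda /∅/ ok → licit
[vju.ga] — σ1 onset /vj/ (2→5 rises), coda /∅/ ok; σ2 onset /g/, coda /∅/ ok → licit
[dvju.tmlwe] — violates constraint 1: syllable 2 onset /tmlw/ has 4 consonants (> 3) → illicit
Licit: [ka], [dwu], [glo.lji], [vju.ga] → 4.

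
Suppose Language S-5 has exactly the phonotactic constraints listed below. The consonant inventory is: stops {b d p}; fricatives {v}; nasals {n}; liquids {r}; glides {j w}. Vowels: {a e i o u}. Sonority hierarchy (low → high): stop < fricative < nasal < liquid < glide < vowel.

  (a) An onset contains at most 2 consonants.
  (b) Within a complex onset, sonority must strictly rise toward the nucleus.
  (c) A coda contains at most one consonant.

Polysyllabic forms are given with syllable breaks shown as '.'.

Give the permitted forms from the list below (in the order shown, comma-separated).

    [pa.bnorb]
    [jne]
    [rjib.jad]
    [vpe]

[pa.bnorb] — violates constraint (c): syllable 2 coda /rb/ has 2 consonants (> 1) → not permitted
[jne] — violates constraint (b): syllable 1 onset /jn/: /j/ (glide, 5) → /n/ (nasal, 3) does not rise → not permitted
[rjib.jad] — σ1 onset /rj/ (4→5 rises), coda /b/ ok; σ2 onset /j/, coda /d/ ok → permitted
[vpe] — violates constraint (b): syllable 1 onset /vp/: /v/ (fricative, 2) → /p/ (stop, 1) does not rise → not permitted

[rjib.jad]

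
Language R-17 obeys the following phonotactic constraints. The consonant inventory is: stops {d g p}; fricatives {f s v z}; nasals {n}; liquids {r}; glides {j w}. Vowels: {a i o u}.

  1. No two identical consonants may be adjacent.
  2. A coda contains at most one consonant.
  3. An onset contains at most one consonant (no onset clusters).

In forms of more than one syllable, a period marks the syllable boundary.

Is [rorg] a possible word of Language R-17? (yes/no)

[rorg] — violates constraint 2: syllable 1 coda /rg/ has 2 consonants (> 1) → illicit

no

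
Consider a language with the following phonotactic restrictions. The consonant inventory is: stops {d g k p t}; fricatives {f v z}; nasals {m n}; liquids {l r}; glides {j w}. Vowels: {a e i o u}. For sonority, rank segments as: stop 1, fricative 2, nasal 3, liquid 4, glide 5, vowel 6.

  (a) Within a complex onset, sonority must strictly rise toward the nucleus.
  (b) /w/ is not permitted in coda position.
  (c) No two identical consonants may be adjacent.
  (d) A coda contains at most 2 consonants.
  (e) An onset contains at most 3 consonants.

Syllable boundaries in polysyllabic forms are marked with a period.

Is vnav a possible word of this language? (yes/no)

yes

vnav — σ1 onset /vn/ (2→3 rises), coda /v/ ok → phonotactically legal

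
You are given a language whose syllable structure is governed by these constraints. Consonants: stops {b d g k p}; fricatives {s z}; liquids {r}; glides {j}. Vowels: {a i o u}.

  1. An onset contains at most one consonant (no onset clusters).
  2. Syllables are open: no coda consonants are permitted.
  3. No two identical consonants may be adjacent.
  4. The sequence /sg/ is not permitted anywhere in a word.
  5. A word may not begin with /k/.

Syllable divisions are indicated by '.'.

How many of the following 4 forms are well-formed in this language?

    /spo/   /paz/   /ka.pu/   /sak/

/spo/ — violates constraint 1: syllable 1 onset /sp/ has 2 consonants (> 1) → ill-formed
/paz/ — violates constraint 2: syllable 1 coda /z/ has 1 consonant (> 0) → ill-formed
/ka.pu/ — violates constraint 5: word begins with /k/ → ill-formed
/sak/ — violates constraint 2: syllable 1 coda /k/ has 1 consonant (> 0) → ill-formed
No form is well-formed → 0.

0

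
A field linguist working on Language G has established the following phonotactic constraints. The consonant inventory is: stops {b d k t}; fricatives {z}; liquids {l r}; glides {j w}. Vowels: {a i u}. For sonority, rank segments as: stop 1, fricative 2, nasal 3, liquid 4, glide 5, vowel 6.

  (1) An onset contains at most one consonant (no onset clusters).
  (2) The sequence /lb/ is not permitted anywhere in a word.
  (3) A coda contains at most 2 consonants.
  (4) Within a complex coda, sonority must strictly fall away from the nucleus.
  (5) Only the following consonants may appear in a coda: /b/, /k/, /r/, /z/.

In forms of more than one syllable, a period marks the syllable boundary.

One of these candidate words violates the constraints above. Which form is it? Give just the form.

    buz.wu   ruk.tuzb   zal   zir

buz.wu — σ1 onset /b/, coda /z/ ok; σ2 onset /w/, coda /∅/ ok → well-formed
ruk.tuzb — σ1 onset /r/, coda /k/ ok; σ2 onset /t/, coda /zb/ (2→1 falls) ok → well-formed
zal — violates constraint 5: syllable 1 coda contains /l/, which is not a licensed coda consonant → ill-formed
zir — σ1 onset /z/, coda /r/ ok → well-formed

zal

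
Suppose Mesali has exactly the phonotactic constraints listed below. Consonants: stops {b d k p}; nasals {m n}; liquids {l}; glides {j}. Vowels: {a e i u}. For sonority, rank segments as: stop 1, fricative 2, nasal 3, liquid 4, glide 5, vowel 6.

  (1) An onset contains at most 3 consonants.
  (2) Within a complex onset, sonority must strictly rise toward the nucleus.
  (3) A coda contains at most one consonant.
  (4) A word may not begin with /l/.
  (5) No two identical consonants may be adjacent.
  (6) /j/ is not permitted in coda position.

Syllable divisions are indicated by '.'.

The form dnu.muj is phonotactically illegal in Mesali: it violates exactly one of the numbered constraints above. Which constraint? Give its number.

dnu.muj: syllable 2 coda contains /j/.
This is a violation of constraint 6: "/j/ is not permitted in coda position."
The remaining constraints (1, 2, 3, 4, 5) are satisfied.

6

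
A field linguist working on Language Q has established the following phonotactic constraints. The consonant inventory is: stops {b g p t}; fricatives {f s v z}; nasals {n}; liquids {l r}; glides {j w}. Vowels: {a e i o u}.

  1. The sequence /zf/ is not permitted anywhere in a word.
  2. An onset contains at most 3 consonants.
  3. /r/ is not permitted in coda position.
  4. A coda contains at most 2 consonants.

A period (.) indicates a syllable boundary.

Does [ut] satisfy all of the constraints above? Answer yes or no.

yes

[ut] — σ1 onset /∅/, coda /t/ ok → permitted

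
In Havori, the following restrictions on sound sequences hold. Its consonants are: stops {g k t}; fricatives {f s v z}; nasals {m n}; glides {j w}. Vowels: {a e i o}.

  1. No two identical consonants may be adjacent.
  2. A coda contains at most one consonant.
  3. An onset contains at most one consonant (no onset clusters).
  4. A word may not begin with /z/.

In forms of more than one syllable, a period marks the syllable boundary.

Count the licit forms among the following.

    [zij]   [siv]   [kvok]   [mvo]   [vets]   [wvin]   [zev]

1

[zij] — violates constraint 4: word begins with /z/ → illicit
[siv] — σ1 onset /s/, coda /v/ ok → licit
[kvok] — violates constraint 3: syllable 1 onset /kv/ has 2 consonants (> 1) → illicit
[mvo] — violates constraint 3: syllable 1 onset /mv/ has 2 consonants (> 1) → illicit
[vets] — violates constraint 2: syllable 1 coda /ts/ has 2 consonants (> 1) → illicit
[wvin] — violates constraint 3: syllable 1 onset /wv/ has 2 consonants (> 1) → illicit
[zev] — violates constraint 4: word begins with /z/ → illicit
Licit: [siv] → 1.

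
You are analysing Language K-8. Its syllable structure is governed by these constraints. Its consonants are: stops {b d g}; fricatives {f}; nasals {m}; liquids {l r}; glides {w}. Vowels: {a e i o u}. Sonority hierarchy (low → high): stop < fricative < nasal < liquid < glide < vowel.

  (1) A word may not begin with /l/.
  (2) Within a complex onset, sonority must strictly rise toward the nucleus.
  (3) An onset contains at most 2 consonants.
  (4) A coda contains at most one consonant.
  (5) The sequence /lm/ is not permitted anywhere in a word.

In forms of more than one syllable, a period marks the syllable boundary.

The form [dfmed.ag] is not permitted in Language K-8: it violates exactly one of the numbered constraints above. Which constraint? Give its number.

[dfmed.ag]: syllable 1 onset /dfm/ has 3 consonants (> 2).
This is a violation of constraint 3: "An onset contains at most 2 consonants."
The remaining constraints (1, 2, 4, 5) are satisfied.

3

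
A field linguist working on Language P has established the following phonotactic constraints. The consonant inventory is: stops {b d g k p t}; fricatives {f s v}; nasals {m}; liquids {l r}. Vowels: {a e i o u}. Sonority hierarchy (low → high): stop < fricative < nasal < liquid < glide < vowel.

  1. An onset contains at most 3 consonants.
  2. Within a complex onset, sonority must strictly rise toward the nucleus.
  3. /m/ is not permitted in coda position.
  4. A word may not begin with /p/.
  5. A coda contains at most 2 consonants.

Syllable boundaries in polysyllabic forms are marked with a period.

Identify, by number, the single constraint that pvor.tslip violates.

4

pvor.tslip: word begins with /p/.
This is a violation of constraint 4: "A word may not begin with /p/."
The remaining constraints (1, 2, 3, 5) are satisfied.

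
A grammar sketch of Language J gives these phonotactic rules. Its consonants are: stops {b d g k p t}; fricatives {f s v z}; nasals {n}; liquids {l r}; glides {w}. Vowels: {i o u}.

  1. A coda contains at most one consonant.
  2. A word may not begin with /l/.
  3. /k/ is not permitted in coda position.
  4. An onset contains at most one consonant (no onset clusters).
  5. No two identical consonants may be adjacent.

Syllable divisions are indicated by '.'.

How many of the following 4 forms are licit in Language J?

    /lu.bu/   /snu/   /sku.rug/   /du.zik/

0

/lu.bu/ — violates constraint 2: word begins with /l/ → illicit
/snu/ — violates constraint 4: syllable 1 onset /sn/ has 2 consonants (> 1) → illicit
/sku.rug/ — violates constraint 4: syllable 1 onset /sk/ has 2 consonants (> 1) → illicit
/du.zik/ — violates constraint 3: syllable 2 coda contains /k/ → illicit
No form is licit → 0.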